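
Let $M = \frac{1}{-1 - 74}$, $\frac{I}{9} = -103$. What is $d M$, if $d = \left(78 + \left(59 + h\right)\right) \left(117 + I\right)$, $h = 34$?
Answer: $\frac{9234}{5} \approx 1846.8$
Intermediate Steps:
$I = -927$ ($I = 9 \left(-103\right) = -927$)
$M = - \frac{1}{75}$ ($M = \frac{1}{-75} = - \frac{1}{75} \approx -0.013333$)
$d = -138510$ ($d = \left(78 + \left(59 + 34\right)\right) \left(117 - 927\right) = \left(78 + 93\right) \left(-810\right) = 171 \left(-810\right) = -138510$)
$d M = \left(-138510\right) \left(- \frac{1}{75}\right) = \frac{9234}{5}$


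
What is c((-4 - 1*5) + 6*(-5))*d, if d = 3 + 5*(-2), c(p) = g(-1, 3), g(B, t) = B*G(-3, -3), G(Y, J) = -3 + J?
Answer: -42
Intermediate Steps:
g(B, t) = -6*B (g(B, t) = B*(-3 - 3) = B*(-6) = -6*B)
c(p) = 6 (c(p) = -6*(-1) = 6)
d = -7 (d = 3 - 10 = -7)
c((-4 - 1*5) + 6*(-5))*d = 6*(-7) = -42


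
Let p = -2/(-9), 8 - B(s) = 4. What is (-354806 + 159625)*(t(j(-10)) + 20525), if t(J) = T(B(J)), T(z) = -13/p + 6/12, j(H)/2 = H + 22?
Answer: -3994769527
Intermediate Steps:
B(s) = 4 (B(s) = 8 - 1*4 = 8 - 4 = 4)
j(H) = 44 + 2*H (j(H) = 2*(H + 22) = 2*(22 + H) = 44 + 2*H)
p = 2/9 (p = -2*(-⅑) = 2/9 ≈ 0.22222)
T(z) = -58 (T(z) = -13/2/9 + 6/12 = -13*9/2 + 6*(1/12) = -117/2 + ½ = -58)
t(J) = -58
(-354806 + 159625)*(t(j(-10)) + 20525) = (-354806 + 159625)*(-58 + 20525) = -195181*20467 = -3994769527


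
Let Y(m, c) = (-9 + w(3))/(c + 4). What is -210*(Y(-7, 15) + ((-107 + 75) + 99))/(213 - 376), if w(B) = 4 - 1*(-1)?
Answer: 266490/3097 ≈ 86.048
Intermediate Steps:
w(B) = 5 (w(B) = 4 + 1 = 5)
Y(m, c) = -4/(4 + c) (Y(m, c) = (-9 + 5)/(c + 4) = -4/(4 + c))
-210*(Y(-7, 15) + ((-107 + 75) + 99))/(213 - 376) = -210*(-4/(4 + 15) + ((-107 + 75) + 99))/(213 - 376) = -210/((-163/(-4/19 + (-32 + 99)))) = -210/((-163/(-4*1/19 + 67))) = -210/((-163/(-4/19 + 67))) = -210/((-163/1269/19)) = -210/((-163*19/1269)) = -210/(-3097/1269) = -210*(-1269/3097) = 266490/3097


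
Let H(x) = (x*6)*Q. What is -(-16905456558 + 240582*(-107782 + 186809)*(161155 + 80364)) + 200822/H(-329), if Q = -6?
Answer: -27192975575638896965/5922 ≈ -4.5919e+15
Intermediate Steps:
H(x) = -36*x (H(x) = (x*6)*(-6) = (6*x)*(-6) = -36*x)
-(-16905456558 + 240582*(-107782 + 186809)*(161155 + 80364)) + 200822/H(-329) = -(-16905456558 + 240582*(-107782 + 186809)*(161155 + 80364)) + 200822/((-36*(-329))) = -240582/(1/(-70269 + 241519*79027)) + 200822/11844 = -240582/(1/(-70269 + 19086522013)) + 200822*(1/11844) = -240582/(1/19086451744) + 100411/5922 = -240582/1/19086451744 + 100411/5922 = -240582*19086451744 + 100411/5922 = -4591856733475008 + 100411/5922 = -27192975575638896965/5922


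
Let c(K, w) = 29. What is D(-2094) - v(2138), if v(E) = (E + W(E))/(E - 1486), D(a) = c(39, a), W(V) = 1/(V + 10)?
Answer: 36021959/1400496 ≈ 25.721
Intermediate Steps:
W(V) = 1/(10 + V)
D(a) = 29
v(E) = (E + 1/(10 + E))/(-1486 + E) (v(E) = (E + 1/(10 + E))/(E - 1486) = (E + 1/(10 + E))/(-1486 + E))
D(-2094) - v(2138) = 29 - (1 + 2138*(10 + 2138))/((-1486 + 2138)*(10 + 2138)) = 29 - (1 + 2138*2148)/(652*2148) = 29 - (1 + 4592424)/(652*2148) = 29 - 4592425/(652*2148) = 29 - 1*4592425/1400496 = 29 - 4592425/1400496 = 36021959/1400496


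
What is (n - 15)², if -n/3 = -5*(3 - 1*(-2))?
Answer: 3600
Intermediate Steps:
n = 75 (n = -(-15)*(3 - 1*(-2)) = -(-15)*(3 + 2) = -(-15)*5 = -3*(-25) = 75)
(n - 15)² = (75 - 15)² = 60² = 3600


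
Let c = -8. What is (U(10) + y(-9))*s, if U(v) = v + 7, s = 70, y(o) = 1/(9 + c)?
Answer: 1260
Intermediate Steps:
y(o) = 1 (y(o) = 1/(9 - 8) = 1/1 = 1)
U(v) = 7 + v
(U(10) + y(-9))*s = ((7 + 10) + 1)*70 = (17 + 1)*70 = 18*70 = 1260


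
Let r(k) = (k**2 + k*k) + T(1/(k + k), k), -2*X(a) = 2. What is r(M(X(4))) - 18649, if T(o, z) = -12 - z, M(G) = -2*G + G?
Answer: -18660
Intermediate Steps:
X(a) = -1 (X(a) = -1/2*2 = -1)
M(G) = -G
r(k) = -12 - k + 2*k**2 (r(k) = (k**2 + k*k) + (-12 - k) = (k**2 + k**2) + (-12 - k) = 2*k**2 + (-12 - k) = -12 - k + 2*k**2)
r(M(X(4))) - 18649 = (-12 - (-1)*(-1) + 2*(-1*(-1))**2) - 18649 = (-12 - 1*1 + 2*1**2) - 18649 = (-12 - 1 + 2*1) - 18649 = (-12 - 1 + 2) - 18649 = -11 - 18649 = -18660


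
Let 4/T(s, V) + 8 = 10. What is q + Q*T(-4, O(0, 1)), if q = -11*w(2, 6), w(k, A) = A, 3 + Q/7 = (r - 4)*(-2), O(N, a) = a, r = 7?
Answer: -192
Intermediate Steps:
Q = -63 (Q = -21 + 7*((7 - 4)*(-2)) = -21 + 7*(3*(-2)) = -21 + 7*(-6) = -21 - 42 = -63)
T(s, V) = 2 (T(s, V) = 4/(-8 + 10) = 4/2 = 4*(½) = 2)
q = -66 (q = -11*6 = -66)
q + Q*T(-4, O(0, 1)) = -66 - 63*2 = -66 - 126 = -192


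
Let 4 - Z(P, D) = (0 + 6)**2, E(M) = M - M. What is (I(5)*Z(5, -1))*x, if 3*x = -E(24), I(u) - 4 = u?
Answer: 0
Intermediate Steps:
E(M) = 0
I(u) = 4 + u
Z(P, D) = -32 (Z(P, D) = 4 - (0 + 6)**2 = 4 - 1*6**2 = 4 - 1*36 = 4 - 36 = -32)
x = 0 (x = (-1*0)/3 = (1/3)*0 = 0)
(I(5)*Z(5, -1))*x = ((4 + 5)*(-32))*0 = (9*(-32))*0 = -288*0 = 0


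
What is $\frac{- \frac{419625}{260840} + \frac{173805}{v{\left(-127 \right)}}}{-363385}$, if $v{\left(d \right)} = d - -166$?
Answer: $- \frac{604252411}{49288378568} \approx -0.01226$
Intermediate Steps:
$v{\left(d \right)} = 166 + d$ ($v{\left(d \right)} = d + 166 = 166 + d$)
$\frac{- \frac{419625}{260840} + \frac{173805}{v{\left(-127 \right)}}}{-363385} = \frac{- \frac{419625}{260840} + \frac{173805}{166 - 127}}{-363385} = \left(\left(-419625\right) \frac{1}{260840} + \frac{173805}{39}\right) \left(- \frac{1}{363385}\right) = \left(- \frac{83925}{52168} + 173805 \cdot \frac{1}{39}\right) \left(- \frac{1}{363385}\right) = \left(- \frac{83925}{52168} + \frac{57935}{13}\right) \left(- \frac{1}{363385}\right) = \frac{3021262055}{678184} \left(- \frac{1}{363385}\right) = - \frac{604252411}{49288378568}$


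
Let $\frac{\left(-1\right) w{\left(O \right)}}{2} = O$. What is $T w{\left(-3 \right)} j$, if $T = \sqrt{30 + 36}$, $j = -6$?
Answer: $- 36 \sqrt{66} \approx -292.47$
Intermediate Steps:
$T = \sqrt{66} \approx 8.124$
$w{\left(O \right)} = - 2 O$
$T w{\left(-3 \right)} j = \sqrt{66} \left(\left(-2\right) \left(-3\right)\right) \left(-6\right) = \sqrt{66} \cdot 6 \left(-6\right) = 6 \sqrt{66} \left(-6\right) = - 36 \sqrt{66}$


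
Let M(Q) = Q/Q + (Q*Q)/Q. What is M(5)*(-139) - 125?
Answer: -959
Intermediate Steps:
M(Q) = 1 + Q (M(Q) = 1 + Q²/Q = 1 + Q)
M(5)*(-139) - 125 = (1 + 5)*(-139) - 125 = 6*(-139) - 125 = -834 - 125 = -959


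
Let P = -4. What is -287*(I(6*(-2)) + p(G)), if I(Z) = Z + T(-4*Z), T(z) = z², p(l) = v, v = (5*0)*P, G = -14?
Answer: -657804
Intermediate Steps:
v = 0 (v = (5*0)*(-4) = 0*(-4) = 0)
p(l) = 0
I(Z) = Z + 16*Z² (I(Z) = Z + (-4*Z)² = Z + 16*Z²)
-287*(I(6*(-2)) + p(G)) = -287*((6*(-2))*(1 + 16*(6*(-2))) + 0) = -287*(-12*(1 + 16*(-12)) + 0) = -287*(-12*(1 - 192) + 0) = -287*(-12*(-191) + 0) = -287*(2292 + 0) = -287*2292 = -657804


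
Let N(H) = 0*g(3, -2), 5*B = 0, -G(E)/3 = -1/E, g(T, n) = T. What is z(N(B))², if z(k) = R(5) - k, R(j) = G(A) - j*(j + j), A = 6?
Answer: 9801/4 ≈ 2450.3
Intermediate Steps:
G(E) = 3/E (G(E) = -(-3)/E = 3/E)
R(j) = ½ - 2*j² (R(j) = 3/6 - j*(j + j) = 3*(⅙) - j*2*j = ½ - 2*j²)
B = 0 (B = (⅕)*0 = 0)
N(H) = 0 (N(H) = 0*3 = 0)
z(k) = -99/2 - k (z(k) = (½ - 2*5²) - k = (½ - 2*25) - k = (½ - 50) - k = -99/2 - k)
z(N(B))² = (-99/2 - 1*0)² = (-99/2 + 0)² = (-99/2)² = 9801/4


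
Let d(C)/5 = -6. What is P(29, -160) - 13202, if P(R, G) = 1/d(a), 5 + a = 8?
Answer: -396061/30 ≈ -13202.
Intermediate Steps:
a = 3 (a = -5 + 8 = 3)
d(C) = -30 (d(C) = 5*(-6) = -30)
P(R, G) = -1/30 (P(R, G) = 1/(-30) = -1/30)
P(29, -160) - 13202 = -1/30 - 13202 = -396061/30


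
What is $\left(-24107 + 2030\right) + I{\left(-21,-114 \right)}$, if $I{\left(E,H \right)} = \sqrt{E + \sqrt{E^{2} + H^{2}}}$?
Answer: $-22077 + \sqrt{-21 + 3 \sqrt{1493}} \approx -22067.0$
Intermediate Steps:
$\left(-24107 + 2030\right) + I{\left(-21,-114 \right)} = \left(-24107 + 2030\right) + \sqrt{-21 + \sqrt{\left(-21\right)^{2} + \left(-114\right)^{2}}} = -22077 + \sqrt{-21 + \sqrt{441 + 12996}} = -22077 + \sqrt{-21 + \sqrt{13437}} = -22077 + \sqrt{-21 + 3 \sqrt{1493}}$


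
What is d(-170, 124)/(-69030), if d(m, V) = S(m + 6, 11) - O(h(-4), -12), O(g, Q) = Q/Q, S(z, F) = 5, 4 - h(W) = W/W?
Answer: -2/34515 ≈ -5.7946e-5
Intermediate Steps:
h(W) = 3 (h(W) = 4 - W/W = 4 - 1*1 = 4 - 1 = 3)
O(g, Q) = 1
d(m, V) = 4 (d(m, V) = 5 - 1*1 = 5 - 1 = 4)
d(-170, 124)/(-69030) = 4/(-69030) = 4*(-1/69030) = -2/34515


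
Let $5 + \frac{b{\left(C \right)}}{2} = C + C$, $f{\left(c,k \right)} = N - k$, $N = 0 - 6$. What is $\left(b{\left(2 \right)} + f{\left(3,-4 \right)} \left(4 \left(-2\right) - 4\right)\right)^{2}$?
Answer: $484$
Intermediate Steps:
$N = -6$ ($N = 0 - 6 = -6$)
$f{\left(c,k \right)} = -6 - k$
$b{\left(C \right)} = -10 + 4 C$ ($b{\left(C \right)} = -10 + 2 \left(C + C\right) = -10 + 2 \cdot 2 C = -10 + 4 C$)
$\left(b{\left(2 \right)} + f{\left(3,-4 \right)} \left(4 \left(-2\right) - 4\right)\right)^{2} = \left(\left(-10 + 4 \cdot 2\right) + \left(-6 - -4\right) \left(4 \left(-2\right) - 4\right)\right)^{2} = \left(\left(-10 + 8\right) + \left(-6 + 4\right) \left(-8 - 4\right)\right)^{2} = \left(-2 - -24\right)^{2} = \left(-2 + 24\right)^{2} = 22^{2} = 484$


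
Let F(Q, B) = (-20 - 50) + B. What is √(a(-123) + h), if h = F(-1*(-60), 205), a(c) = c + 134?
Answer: √146 ≈ 12.083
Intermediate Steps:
a(c) = 134 + c
F(Q, B) = -70 + B
h = 135 (h = -70 + 205 = 135)
√(a(-123) + h) = √((134 - 123) + 135) = √(11 + 135) = √146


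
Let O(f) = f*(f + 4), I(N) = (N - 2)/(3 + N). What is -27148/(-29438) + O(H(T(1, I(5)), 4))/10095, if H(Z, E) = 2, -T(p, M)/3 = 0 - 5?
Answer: 45735386/49529435 ≈ 0.92340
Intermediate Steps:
I(N) = (-2 + N)/(3 + N)
T(p, M) = 15 (T(p, M) = -3*(0 - 5) = -3*(-5) = 15)
O(f) = f*(4 + f)
-27148/(-29438) + O(H(T(1, I(5)), 4))/10095 = -27148/(-29438) + (2*(4 + 2))/10095 = -27148*(-1/29438) + (2*6)*(1/10095) = 13574/14719 + 12*(1/10095) = 13574/14719 + 4/3365 = 45735386/49529435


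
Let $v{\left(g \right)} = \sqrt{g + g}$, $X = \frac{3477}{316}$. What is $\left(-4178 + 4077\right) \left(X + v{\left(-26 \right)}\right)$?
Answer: $- \frac{351177}{316} - 202 i \sqrt{13} \approx -1111.3 - 728.32 i$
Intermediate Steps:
$X = \frac{3477}{316}$ ($X = 3477 \cdot \frac{1}{316} = \frac{3477}{316} \approx 11.003$)
$v{\left(g \right)} = \sqrt{2} \sqrt{g}$ ($v{\left(g \right)} = \sqrt{2 g} = \sqrt{2} \sqrt{g}$)
$\left(-4178 + 4077\right) \left(X + v{\left(-26 \right)}\right) = \left(-4178 + 4077\right) \left(\frac{3477}{316} + \sqrt{2} \sqrt{-26}\right) = - 101 \left(\frac{3477}{316} + \sqrt{2} i \sqrt{26}\right) = - 101 \left(\frac{3477}{316} + 2 i \sqrt{13}\right) = - \frac{351177}{316} - 202 i \sqrt{13}$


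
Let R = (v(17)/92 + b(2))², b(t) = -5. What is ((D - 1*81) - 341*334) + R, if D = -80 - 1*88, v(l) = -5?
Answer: -965890127/8464 ≈ -1.1412e+5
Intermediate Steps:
D = -168 (D = -80 - 88 = -168)
R = 216225/8464 (R = (-5/92 - 5)² = (-465/92)² = 216225/8464 ≈ 25.546)
((D - 1*81) - 341*334) + R = ((-168 - 1*81) - 341*334) + 216225/8464 = ((-168 - 81) - 113894) + 216225/8464 = (-249 - 113894) + 216225/8464 = -114143 + 216225/8464 = -965890127/8464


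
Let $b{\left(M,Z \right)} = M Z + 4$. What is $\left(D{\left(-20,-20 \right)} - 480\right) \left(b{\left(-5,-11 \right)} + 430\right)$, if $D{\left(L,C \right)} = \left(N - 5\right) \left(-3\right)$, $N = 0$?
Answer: $-227385$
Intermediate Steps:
$b{\left(M,Z \right)} = 4 + M Z$
$D{\left(L,C \right)} = 15$ ($D{\left(L,C \right)} = \left(0 - 5\right) \left(-3\right) = \left(-5\right) \left(-3\right) = 15$)
$\left(D{\left(-20,-20 \right)} - 480\right) \left(b{\left(-5,-11 \right)} + 430\right) = \left(15 - 480\right) \left(\left(4 - -55\right) + 430\right) = - 465 \left(\left(4 + 55\right) + 430\right) = - 465 \left(59 + 430\right) = \left(-465\right) 489 = -227385$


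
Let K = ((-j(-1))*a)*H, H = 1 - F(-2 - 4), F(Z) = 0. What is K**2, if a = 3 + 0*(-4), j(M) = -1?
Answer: 9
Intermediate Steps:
a = 3 (a = 3 + 0 = 3)
H = 1 (H = 1 - 1*0 = 1 + 0 = 1)
K = 3 (K = (-1*(-1)*3)*1 = (1*3)*1 = 3*1 = 3)
K**2 = 3**2 = 9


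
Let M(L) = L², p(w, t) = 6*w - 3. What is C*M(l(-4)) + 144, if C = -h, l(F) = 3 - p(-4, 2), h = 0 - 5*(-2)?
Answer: -8856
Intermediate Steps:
p(w, t) = -3 + 6*w
h = 10 (h = 0 + 10 = 10)
l(F) = 30 (l(F) = 3 - (-3 + 6*(-4)) = 3 - (-3 - 24) = 3 - 1*(-27) = 3 + 27 = 30)
C = -10 (C = -1*10 = -10)
C*M(l(-4)) + 144 = -10*30² + 144 = -10*900 + 144 = -9000 + 144 = -8856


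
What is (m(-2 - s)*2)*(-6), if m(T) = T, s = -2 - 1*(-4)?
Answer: 48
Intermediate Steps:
s = 2 (s = -2 + 4 = 2)
(m(-2 - s)*2)*(-6) = ((-2 - 1*2)*2)*(-6) = ((-2 - 2)*2)*(-6) = -4*2*(-6) = -8*(-6) = 48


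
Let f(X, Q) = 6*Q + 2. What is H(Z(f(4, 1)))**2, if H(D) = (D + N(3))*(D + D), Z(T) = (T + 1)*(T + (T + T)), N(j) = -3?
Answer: 8466944256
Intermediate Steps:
f(X, Q) = 2 + 6*Q
Z(T) = 3*T*(1 + T) (Z(T) = (1 + T)*(T + 2*T) = (1 + T)*(3*T) = 3*T*(1 + T))
H(D) = 2*D*(-3 + D) (H(D) = (D - 3)*(D + D) = (-3 + D)*(2*D) = 2*D*(-3 + D))
H(Z(f(4, 1)))**2 = (2*(3*(2 + 6*1)*(1 + (2 + 6*1)))*(-3 + 3*(2 + 6*1)*(1 + (2 + 6*1))))**2 = (2*(3*(2 + 6)*(1 + (2 + 6)))*(-3 + 3*(2 + 6)*(1 + (2 + 6))))**2 = (2*(3*8*(1 + 8))*(-3 + 3*8*(1 + 8)))**2 = (2*(3*8*9)*(-3 + 3*8*9))**2 = (2*216*(-3 + 216))**2 = (2*216*213)**2 = 92016**2 = 8466944256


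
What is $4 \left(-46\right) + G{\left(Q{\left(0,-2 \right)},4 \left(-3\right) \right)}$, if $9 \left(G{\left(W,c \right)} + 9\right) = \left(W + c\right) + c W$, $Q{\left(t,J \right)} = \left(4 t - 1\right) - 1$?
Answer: $- \frac{1727}{9} \approx -191.89$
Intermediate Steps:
$Q{\left(t,J \right)} = -2 + 4 t$ ($Q{\left(t,J \right)} = \left(-1 + 4 t\right) - 1 = -2 + 4 t$)
$G{\left(W,c \right)} = -9 + \frac{W}{9} + \frac{c}{9} + \frac{W c}{9}$ ($G{\left(W,c \right)} = -9 + \frac{\left(W + c\right) + c W}{9} = -9 + \frac{\left(W + c\right) + W c}{9} = -9 + \frac{W + c + W c}{9} = -9 + \left(\frac{W}{9} + \frac{c}{9} + \frac{W c}{9}\right) = -9 + \frac{W}{9} + \frac{c}{9} + \frac{W c}{9}$)
$4 \left(-46\right) + G{\left(Q{\left(0,-2 \right)},4 \left(-3\right) \right)} = 4 \left(-46\right) + \left(-9 + \frac{-2 + 4 \cdot 0}{9} + \frac{4 \left(-3\right)}{9} + \frac{\left(-2 + 4 \cdot 0\right) 4 \left(-3\right)}{9}\right) = -184 + \left(-9 + \frac{-2 + 0}{9} + \frac{1}{9} \left(-12\right) + \frac{1}{9} \left(-2 + 0\right) \left(-12\right)\right) = -184 + \left(-9 + \frac{1}{9} \left(-2\right) - \frac{4}{3} + \frac{1}{9} \left(-2\right) \left(-12\right)\right) = -184 - \frac{71}{9} = - \frac{1727}{9}$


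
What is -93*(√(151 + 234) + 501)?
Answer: -46593 - 93*√385 ≈ -48418.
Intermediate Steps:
-93*(√(151 + 234) + 501) = -93*(√385 + 501) = -93*(501 + √385) = -46593 - 93*√385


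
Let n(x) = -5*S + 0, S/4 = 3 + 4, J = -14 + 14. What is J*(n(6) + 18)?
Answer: 0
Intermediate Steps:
J = 0
S = 28 (S = 4*(3 + 4) = 4*7 = 28)
n(x) = -140 (n(x) = -5*28 + 0 = -140 + 0 = -140)
J*(n(6) + 18) = 0*(-140 + 18) = 0*(-122) = 0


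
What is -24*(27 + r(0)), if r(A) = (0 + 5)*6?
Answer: -1368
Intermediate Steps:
r(A) = 30 (r(A) = 5*6 = 30)
-24*(27 + r(0)) = -24*(27 + 30) = -24*57 = -1368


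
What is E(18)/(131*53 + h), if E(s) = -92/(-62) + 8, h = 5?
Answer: 49/35898 ≈ 0.0013650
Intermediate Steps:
E(s) = 294/31 (E(s) = -92*(-1/62) + 8 = 46/31 + 8 = 294/31)
E(18)/(131*53 + h) = 294/(31*(131*53 + 5)) = 294/(31*(6943 + 5)) = (294/31)/6948 = (294/31)*(1/6948) = 49/35898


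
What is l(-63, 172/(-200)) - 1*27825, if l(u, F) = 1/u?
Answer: -1752976/63 ≈ -27825.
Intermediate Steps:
l(-63, 172/(-200)) - 1*27825 = 1/(-63) - 1*27825 = -1/63 - 27825 = -1752976/63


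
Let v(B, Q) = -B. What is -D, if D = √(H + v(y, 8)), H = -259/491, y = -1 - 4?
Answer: -6*√29951/491 ≈ -2.1148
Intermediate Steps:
y = -5
H = -259/491 (H = -259*1/491 = -259/491 ≈ -0.52749)
D = 6*√29951/491 (D = √(-259/491 - 1*(-5)) = √(-259/491 + 5) = √(2196/491) = 6*√29951/491 ≈ 2.1148)
-D = -6*√29951/491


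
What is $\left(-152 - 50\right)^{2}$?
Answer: $40804$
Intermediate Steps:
$\left(-152 - 50\right)^{2} = \left(-202\right)^{2} = 40804$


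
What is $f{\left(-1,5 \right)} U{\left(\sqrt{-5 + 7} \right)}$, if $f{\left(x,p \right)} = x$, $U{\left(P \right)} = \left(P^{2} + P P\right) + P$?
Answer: $-4 - \sqrt{2} \approx -5.4142$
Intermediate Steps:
$U{\left(P \right)} = P + 2 P^{2}$ ($U{\left(P \right)} = \left(P^{2} + P^{2}\right) + P = 2 P^{2} + P = P + 2 P^{2}$)
$f{\left(-1,5 \right)} U{\left(\sqrt{-5 + 7} \right)} = - \sqrt{-5 + 7} \left(1 + 2 \sqrt{-5 + 7}\right) = - \sqrt{2} \left(1 + 2 \sqrt{2}\right)$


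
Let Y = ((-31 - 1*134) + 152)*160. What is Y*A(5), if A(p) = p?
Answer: -10400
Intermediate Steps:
Y = -2080 (Y = ((-31 - 134) + 152)*160 = (-165 + 152)*160 = -13*160 = -2080)
Y*A(5) = -2080*5 = -10400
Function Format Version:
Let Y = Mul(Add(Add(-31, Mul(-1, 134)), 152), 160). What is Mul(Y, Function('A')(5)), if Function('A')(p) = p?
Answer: -10400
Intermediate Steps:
Y = -2080 (Y = Mul(Add(Add(-31, -134), 152), 160) = Mul(Add(-165, 152), 160) = Mul(-13, 160) = -2080)
Mul(Y, Function('A')(5)) = Mul(-2080, 5) = -10400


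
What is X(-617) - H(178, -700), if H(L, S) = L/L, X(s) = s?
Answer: -618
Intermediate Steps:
H(L, S) = 1
X(-617) - H(178, -700) = -617 - 1*1 = -617 - 1 = -618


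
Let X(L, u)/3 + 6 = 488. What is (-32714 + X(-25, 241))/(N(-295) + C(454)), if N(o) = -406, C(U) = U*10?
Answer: -15634/2067 ≈ -7.5636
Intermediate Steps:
X(L, u) = 1446 (X(L, u) = -18 + 3*488 = -18 + 1464 = 1446)
C(U) = 10*U
(-32714 + X(-25, 241))/(N(-295) + C(454)) = (-32714 + 1446)/(-406 + 10*454) = -31268/(-406 + 4540) = -31268/4134 = -31268*1/4134 = -15634/2067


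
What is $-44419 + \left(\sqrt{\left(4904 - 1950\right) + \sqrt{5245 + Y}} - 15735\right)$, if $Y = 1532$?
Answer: $-60154 + \sqrt{2954 + 3 \sqrt{753}} \approx -60099.0$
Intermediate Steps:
$-44419 + \left(\sqrt{\left(4904 - 1950\right) + \sqrt{5245 + Y}} - 15735\right) = -44419 + \left(\sqrt{\left(4904 - 1950\right) + \sqrt{5245 + 1532}} - 15735\right) = -44419 - \left(15735 - \sqrt{\left(4904 - 1950\right) + \sqrt{6777}}\right) = -44419 - \left(15735 - \sqrt{2954 + 3 \sqrt{753}}\right) = -60154 + \sqrt{2954 + 3 \sqrt{753}}$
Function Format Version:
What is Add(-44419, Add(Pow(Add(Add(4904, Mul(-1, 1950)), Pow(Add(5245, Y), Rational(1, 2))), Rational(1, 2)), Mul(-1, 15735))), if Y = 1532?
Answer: Add(-60154, Pow(Add(2954, Mul(3, Pow(753, Rational(1, 2)))), Rational(1, 2))) ≈ -60099.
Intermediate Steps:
Add(-44419, Add(Pow(Add(Add(4904, Mul(-1, 1950)), Pow(Add(5245, Y), Rational(1, 2))), Rational(1, 2)), Mul(-1, 15735))) = Add(-44419, Add(Pow(Add(Add(4904, Mul(-1, 1950)), Pow(Add(5245, 1532), Rational(1, 2))), Rational(1, 2)), Mul(-1, 15735))) = Add(-44419, Add(Pow(Add(Add(4904, -1950), Pow(6777, Rational(1, 2))), Rational(1, 2)), -15735)) = Add(-44419, Add(Pow(Add(2954, Mul(3, Pow(753, Rational(1, 2)))), Rational(1, 2)), -15735)) = Add(-44419, Add(-15735, Pow(Add(2954, Mul(3, Pow(753, Rational(1, 2)))), Rational(1, 2)))) = Add(-60154, Pow(Add(2954, Mul(3, Pow(753, Rational(1, 2)))), Rational(1, 2)))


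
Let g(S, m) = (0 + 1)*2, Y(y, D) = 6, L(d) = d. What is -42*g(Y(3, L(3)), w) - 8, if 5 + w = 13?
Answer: -92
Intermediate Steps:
w = 8 (w = -5 + 13 = 8)
g(S, m) = 2 (g(S, m) = 1*2 = 2)
-42*g(Y(3, L(3)), w) - 8 = -42*2 - 8 = -84 - 8 = -92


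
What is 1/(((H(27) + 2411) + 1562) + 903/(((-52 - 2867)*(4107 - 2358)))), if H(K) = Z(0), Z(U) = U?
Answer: 243111/965879960 ≈ 0.00025170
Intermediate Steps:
H(K) = 0
1/(((H(27) + 2411) + 1562) + 903/(((-52 - 2867)*(4107 - 2358)))) = 1/(((0 + 2411) + 1562) + 903/(((-52 - 2867)*(4107 - 2358)))) = 1/((2411 + 1562) + 903/((-2919*1749))) = 1/(3973 + 903/(-5105331)) = 1/(3973 + 903*(-1/5105331)) = 1/(3973 - 43/243111) = 1/(965879960/243111) = 243111/965879960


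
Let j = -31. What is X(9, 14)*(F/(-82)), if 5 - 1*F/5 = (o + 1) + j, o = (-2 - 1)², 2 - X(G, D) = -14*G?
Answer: -8320/41 ≈ -202.93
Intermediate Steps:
X(G, D) = 2 + 14*G (X(G, D) = 2 - (-14)*G = 2 + 14*G)
o = 9 (o = (-3)² = 9)
F = 130 (F = 25 - 5*((9 + 1) - 31) = 25 - 5*(10 - 31) = 25 - 5*(-21) = 25 + 105 = 130)
X(9, 14)*(F/(-82)) = (2 + 14*9)*(130/(-82)) = (2 + 126)*(130*(-1/82)) = 128*(-65/41) = -8320/41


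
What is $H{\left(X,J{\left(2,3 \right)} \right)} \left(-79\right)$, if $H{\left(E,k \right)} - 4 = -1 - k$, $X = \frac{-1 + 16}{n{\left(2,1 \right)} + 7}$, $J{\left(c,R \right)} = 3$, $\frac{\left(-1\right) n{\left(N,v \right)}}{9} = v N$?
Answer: $0$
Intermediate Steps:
$n{\left(N,v \right)} = - 9 N v$ ($n{\left(N,v \right)} = - 9 v N = - 9 N v$)
$X = - \frac{15}{11}$ ($X = \frac{-1 + 16}{\left(-9\right) 2 \cdot 1 + 7} = \frac{15}{-18 + 7} = \frac{15}{-11} = 15 \left(- \frac{1}{11}\right) = - \frac{15}{11} \approx -1.3636$)
$H{\left(E,k \right)} = 3 - k$ ($H{\left(E,k \right)} = 4 - \left(1 + k\right) = 3 - k$)
$H{\left(X,J{\left(2,3 \right)} \right)} \left(-79\right) = \left(3 - 3\right) \left(-79\right) = 0 \left(-79\right) = 0$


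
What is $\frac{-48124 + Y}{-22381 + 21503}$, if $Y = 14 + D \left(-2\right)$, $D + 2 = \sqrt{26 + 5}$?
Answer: $\frac{24053}{439} + \frac{\sqrt{31}}{439} \approx 54.803$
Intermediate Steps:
$D = -2 + \sqrt{31}$ ($D = -2 + \sqrt{26 + 5} = -2 + \sqrt{31} \approx 3.5678$)
$Y = 18 - 2 \sqrt{31}$ ($Y = 14 + \left(-2 + \sqrt{31}\right) \left(-2\right) = 14 + \left(4 - 2 \sqrt{31}\right) = 18 - 2 \sqrt{31} \approx 6.8645$)
$\frac{-48124 + Y}{-22381 + 21503} = \frac{-48124 + \left(18 - 2 \sqrt{31}\right)}{-22381 + 21503} = \frac{-48106 - 2 \sqrt{31}}{-878} = \left(-48106 - 2 \sqrt{31}\right) \left(- \frac{1}{878}\right) = \frac{24053}{439} + \frac{\sqrt{31}}{439}$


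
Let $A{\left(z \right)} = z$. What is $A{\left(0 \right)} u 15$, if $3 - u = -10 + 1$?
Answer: $0$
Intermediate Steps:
$u = 12$ ($u = 3 - \left(-10 + 1\right) = 3 - -9 = 3 + 9 = 12$)
$A{\left(0 \right)} u 15 = 0 \cdot 12 \cdot 15 = 0 \cdot 15 = 0$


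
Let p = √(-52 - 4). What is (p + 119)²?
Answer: 14105 + 476*I*√14 ≈ 14105.0 + 1781.0*I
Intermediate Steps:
p = 2*I*√14 (p = √(-56) = 2*I*√14 ≈ 7.4833*I)
(p + 119)² = (2*I*√14 + 119)² = (119 + 2*I*√14)²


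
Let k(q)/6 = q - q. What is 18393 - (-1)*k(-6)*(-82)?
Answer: 18393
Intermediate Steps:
k(q) = 0 (k(q) = 6*(q - q) = 6*0 = 0)
18393 - (-1)*k(-6)*(-82) = 18393 - (-1)*0*(-82) = 18393 - (-1)*0 = 18393 - 1*0 = 18393 + 0 = 18393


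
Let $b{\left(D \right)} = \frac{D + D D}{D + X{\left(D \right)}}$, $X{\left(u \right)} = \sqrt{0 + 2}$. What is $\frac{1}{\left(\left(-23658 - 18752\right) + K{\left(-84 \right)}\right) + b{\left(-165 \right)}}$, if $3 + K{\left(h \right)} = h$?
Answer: $- \frac{1161360731}{49544824084207} + \frac{27060 \sqrt{2}}{49544824084207} \approx -2.344 \cdot 10^{-5}$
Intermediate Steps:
$K{\left(h \right)} = -3 + h$
$X{\left(u \right)} = \sqrt{2}$
$b{\left(D \right)} = \frac{D + D^{2}}{D + \sqrt{2}}$ ($b{\left(D \right)} = \frac{D + D D}{D + \sqrt{2}} = \frac{D + D^{2}}{D + \sqrt{2}}$)
$\frac{1}{\left(\left(-23658 - 18752\right) + K{\left(-84 \right)}\right) + b{\left(-165 \right)}} = \frac{1}{\left(\left(-23658 - 18752\right) - 87\right) - \frac{165 \left(1 - 165\right)}{-165 + \sqrt{2}}} = \frac{1}{\left(-42410 - 87\right) - 165 \frac{1}{-165 + \sqrt{2}} \left(-164\right)} = \frac{1}{-42497 + \frac{27060}{-165 + \sqrt{2}}}$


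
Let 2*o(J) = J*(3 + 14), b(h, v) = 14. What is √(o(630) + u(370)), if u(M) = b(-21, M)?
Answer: √5369 ≈ 73.273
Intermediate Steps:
u(M) = 14
o(J) = 17*J/2 (o(J) = (J*(3 + 14))/2 = (J*17)/2 = (17*J)/2 = 17*J/2)
√(o(630) + u(370)) = √((17/2)*630 + 14) = √(5355 + 14) = √5369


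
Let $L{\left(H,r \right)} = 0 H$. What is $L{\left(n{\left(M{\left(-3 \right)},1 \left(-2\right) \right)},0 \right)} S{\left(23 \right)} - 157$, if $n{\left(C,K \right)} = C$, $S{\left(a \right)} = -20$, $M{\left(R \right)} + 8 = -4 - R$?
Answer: $-157$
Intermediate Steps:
$M{\left(R \right)} = -12 - R$ ($M{\left(R \right)} = -8 - \left(4 + R\right) = -12 - R$)
$L{\left(H,r \right)} = 0$
$L{\left(n{\left(M{\left(-3 \right)},1 \left(-2\right) \right)},0 \right)} S{\left(23 \right)} - 157 = 0 \left(-20\right) - 157 = 0 - 157 = -157$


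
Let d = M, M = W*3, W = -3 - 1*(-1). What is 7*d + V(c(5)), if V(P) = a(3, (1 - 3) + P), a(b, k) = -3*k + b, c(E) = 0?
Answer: -33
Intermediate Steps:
a(b, k) = b - 3*k
V(P) = 9 - 3*P (V(P) = 3 - 3*((1 - 3) + P) = 3 - 3*(-2 + P) = 3 + (6 - 3*P) = 9 - 3*P)
W = -2 (W = -3 + 1 = -2)
M = -6 (M = -2*3 = -6)
d = -6
7*d + V(c(5)) = 7*(-6) + (9 - 3*0) = -42 + (9 + 0) = -42 + 9 = -33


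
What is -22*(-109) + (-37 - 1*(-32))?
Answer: 2393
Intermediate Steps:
-22*(-109) + (-37 - 1*(-32)) = 2398 + (-37 + 32) = 2398 - 5 = 2393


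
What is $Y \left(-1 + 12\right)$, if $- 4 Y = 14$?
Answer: $- \frac{77}{2} \approx -38.5$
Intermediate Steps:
$Y = - \frac{7}{2}$ ($Y = \left(- \frac{1}{4}\right) 14 = - \frac{7}{2} \approx -3.5$)
$Y \left(-1 + 12\right) = - \frac{7 \left(-1 + 12\right)}{2} = \left(- \frac{7}{2}\right) 11 = - \frac{77}{2}$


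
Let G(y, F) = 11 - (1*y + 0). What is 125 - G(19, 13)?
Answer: 133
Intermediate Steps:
G(y, F) = 11 - y (G(y, F) = 11 - (y + 0) = 11 - y)
125 - G(19, 13) = 125 - (11 - 1*19) = 125 - (11 - 19) = 125 - 1*(-8) = 125 + 8 = 133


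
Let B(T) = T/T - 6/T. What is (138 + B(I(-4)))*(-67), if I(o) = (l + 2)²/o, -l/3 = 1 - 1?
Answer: -9715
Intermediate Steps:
l = 0 (l = -3*(1 - 1) = -3*0 = 0)
I(o) = 4/o (I(o) = (0 + 2)²/o = 2²/o = 4/o)
B(T) = 1 - 6/T
(138 + B(I(-4)))*(-67) = (138 + (-6 + 4/(-4))/((4/(-4))))*(-67) = (138 + (-6 + 4*(-¼))/((4*(-¼))))*(-67) = (138 + (-6 - 1)/(-1))*(-67) = (138 - 1*(-7))*(-67) = (138 + 7)*(-67) = 145*(-67) = -9715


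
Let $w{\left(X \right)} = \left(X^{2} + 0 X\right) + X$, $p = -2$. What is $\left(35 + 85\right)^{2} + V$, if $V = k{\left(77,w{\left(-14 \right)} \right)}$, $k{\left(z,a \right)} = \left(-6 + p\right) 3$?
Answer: $14376$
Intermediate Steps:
$w{\left(X \right)} = X + X^{2}$ ($w{\left(X \right)} = \left(X^{2} + 0\right) + X = X^{2} + X = X + X^{2}$)
$k{\left(z,a \right)} = -24$ ($k{\left(z,a \right)} = \left(-6 - 2\right) 3 = \left(-8\right) 3 = -24$)
$V = -24$
$\left(35 + 85\right)^{2} + V = \left(35 + 85\right)^{2} - 24 = 120^{2} - 24 = 14400 - 24 = 14376$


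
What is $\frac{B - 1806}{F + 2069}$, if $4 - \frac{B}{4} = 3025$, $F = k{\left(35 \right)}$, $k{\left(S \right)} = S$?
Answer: $- \frac{6945}{1052} \approx -6.6017$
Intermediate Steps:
$F = 35$
$B = -12084$ ($B = 16 - 12100 = -12084$)
$\frac{B - 1806}{F + 2069} = \frac{-12084 - 1806}{35 + 2069} = - \frac{13890}{2104} = \left(-13890\right) \frac{1}{2104} = - \frac{6945}{1052}$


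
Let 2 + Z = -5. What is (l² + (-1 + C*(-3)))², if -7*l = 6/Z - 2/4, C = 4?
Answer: 15498009081/92236816 ≈ 168.02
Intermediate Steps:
Z = -7 (Z = -2 - 5 = -7)
l = 19/98 (l = -(6/(-7) - 2/4)/7 = -(6*(-⅐) - 2*¼)/7 = -(-6/7 - ½)/7 = -⅐*(-19/14) = 19/98 ≈ 0.19388)
(l² + (-1 + C*(-3)))² = ((19/98)² + (-1 + 4*(-3)))² = (361/9604 + (-1 - 12))² = (361/9604 - 13)² = (-124491/9604)² = 15498009081/92236816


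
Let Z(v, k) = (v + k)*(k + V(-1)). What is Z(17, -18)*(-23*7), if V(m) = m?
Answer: -3059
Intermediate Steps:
Z(v, k) = (-1 + k)*(k + v) (Z(v, k) = (v + k)*(k - 1) = (k + v)*(-1 + k) = (-1 + k)*(k + v))
Z(17, -18)*(-23*7) = ((-18)² - 1*(-18) - 1*17 - 18*17)*(-23*7) = (324 + 18 - 17 - 306)*(-161) = 19*(-161) = -3059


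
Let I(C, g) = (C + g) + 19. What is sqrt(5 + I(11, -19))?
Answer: 4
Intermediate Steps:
I(C, g) = 19 + C + g
sqrt(5 + I(11, -19)) = sqrt(5 + (19 + 11 - 19)) = sqrt(5 + 11) = sqrt(16) = 4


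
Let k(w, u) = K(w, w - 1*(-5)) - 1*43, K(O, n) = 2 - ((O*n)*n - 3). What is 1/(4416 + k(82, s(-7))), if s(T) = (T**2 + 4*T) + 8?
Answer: -1/616280 ≈ -1.6226e-6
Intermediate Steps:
K(O, n) = 5 - O*n**2 (K(O, n) = 2 - (O*n**2 - 3) = 2 - (-3 + O*n**2) = 2 + (3 - O*n**2) = 5 - O*n**2)
s(T) = 8 + T**2 + 4*T
k(w, u) = -38 - w*(5 + w)**2 (k(w, u) = (5 - w*(w - 1*(-5))**2) - 1*43 = (5 - w*(w + 5)**2) - 43 = (5 - w*(5 + w)**2) - 43 = -38 - w*(5 + w)**2)
1/(4416 + k(82, s(-7))) = 1/(4416 + (-38 - 1*82*(5 + 82)**2)) = 1/(4416 + (-38 - 1*82*87**2)) = 1/(4416 + (-38 - 1*82*7569)) = 1/(4416 + (-38 - 620658)) = 1/(4416 - 620696) = 1/(-616280) = -1/616280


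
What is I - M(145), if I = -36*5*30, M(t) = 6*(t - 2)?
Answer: -6258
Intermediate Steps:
M(t) = -12 + 6*t (M(t) = 6*(-2 + t) = -12 + 6*t)
I = -5400 (I = -180*30 = -5400)
I - M(145) = -5400 - (-12 + 6*145) = -5400 - (-12 + 870) = -5400 - 1*858 = -5400 - 858 = -6258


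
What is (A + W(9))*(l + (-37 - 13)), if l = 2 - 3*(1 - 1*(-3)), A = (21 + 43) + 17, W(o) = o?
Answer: -5400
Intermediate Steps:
A = 81 (A = 64 + 17 = 81)
l = -10 (l = 2 - 3*(1 + 3) = 2 - 3*4 = 2 - 12 = -10)
(A + W(9))*(l + (-37 - 13)) = (81 + 9)*(-10 + (-37 - 13)) = 90*(-10 - 50) = 90*(-60) = -5400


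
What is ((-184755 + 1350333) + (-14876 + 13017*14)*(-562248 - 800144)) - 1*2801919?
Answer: -228014286245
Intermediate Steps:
((-184755 + 1350333) + (-14876 + 13017*14)*(-562248 - 800144)) - 1*2801919 = (1165578 + (-14876 + 182238)*(-1362392)) - 2801919 = (1165578 + 167362*(-1362392)) - 2801919 = (1165578 - 228012649904) - 2801919 = -228011484326 - 2801919 = -228014286245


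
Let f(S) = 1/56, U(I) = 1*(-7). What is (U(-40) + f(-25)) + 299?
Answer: 16353/56 ≈ 292.02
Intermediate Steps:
U(I) = -7
f(S) = 1/56
(U(-40) + f(-25)) + 299 = (-7 + 1/56) + 299 = -391/56 + 299 = 16353/56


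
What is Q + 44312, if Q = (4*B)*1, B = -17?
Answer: 44244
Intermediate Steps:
Q = -68 (Q = (4*(-17))*1 = -68*1 = -68)
Q + 44312 = -68 + 44312 = 44244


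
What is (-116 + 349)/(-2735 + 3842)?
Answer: 233/1107 ≈ 0.21048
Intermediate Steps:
(-116 + 349)/(-2735 + 3842) = 233/1107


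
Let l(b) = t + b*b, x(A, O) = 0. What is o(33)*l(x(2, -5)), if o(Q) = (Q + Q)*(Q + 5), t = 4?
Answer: 10032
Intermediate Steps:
o(Q) = 2*Q*(5 + Q) (o(Q) = (2*Q)*(5 + Q) = 2*Q*(5 + Q))
l(b) = 4 + b² (l(b) = 4 + b*b = 4 + b²)
o(33)*l(x(2, -5)) = (2*33*(5 + 33))*(4 + 0²) = (2*33*38)*(4 + 0) = 2508*4 = 10032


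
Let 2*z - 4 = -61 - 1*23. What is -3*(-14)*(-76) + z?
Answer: -3232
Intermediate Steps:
z = -40 (z = 2 + (-61 - 1*23)/2 = 2 + (-61 - 23)/2 = 2 + (½)*(-84) = 2 - 42 = -40)
-3*(-14)*(-76) + z = -3*(-14)*(-76) - 40 = 42*(-76) - 40 = -3192 - 40 = -3232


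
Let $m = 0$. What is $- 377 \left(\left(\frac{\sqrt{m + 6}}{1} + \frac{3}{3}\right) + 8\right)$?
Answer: $-3393 - 377 \sqrt{6} \approx -4316.5$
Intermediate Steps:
$- 377 \left(\left(\frac{\sqrt{m + 6}}{1} + \frac{3}{3}\right) + 8\right) = - 377 \left(\left(\frac{\sqrt{0 + 6}}{1} + \frac{3}{3}\right) + 8\right) = - 377 \left(\left(\sqrt{6} \cdot 1 + 3 \cdot \frac{1}{3}\right) + 8\right) = - 377 \left(\left(\sqrt{6} + 1\right) + 8\right) = - 377 \left(\left(1 + \sqrt{6}\right) + 8\right) = - 377 \left(9 + \sqrt{6}\right) = -3393 - 377 \sqrt{6}$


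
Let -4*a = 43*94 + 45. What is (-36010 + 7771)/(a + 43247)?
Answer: -112956/168901 ≈ -0.66877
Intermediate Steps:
a = -4087/4 (a = -(43*94 + 45)/4 = -(4042 + 45)/4 = -¼*4087 = -4087/4 ≈ -1021.8)
(-36010 + 7771)/(a + 43247) = (-36010 + 7771)/(-4087/4 + 43247) = -28239/168901/4 = -28239*4/168901 = -112956/168901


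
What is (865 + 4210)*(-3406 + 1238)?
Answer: -11002600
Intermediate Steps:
(865 + 4210)*(-3406 + 1238) = 5075*(-2168) = -11002600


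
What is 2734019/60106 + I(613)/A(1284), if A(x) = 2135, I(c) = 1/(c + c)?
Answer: 1789080533199/39332014015 ≈ 45.487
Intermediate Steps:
I(c) = 1/(2*c)
2734019/60106 + I(613)/A(1284) = 2734019/60106 + ((½)/613)/2135 = 2734019*(1/60106) + ((½)*(1/613))*(1/2135) = 2734019/60106 + (1/1226)*(1/2135) = 2734019/60106 + 1/2617510 = 1789080533199/39332014015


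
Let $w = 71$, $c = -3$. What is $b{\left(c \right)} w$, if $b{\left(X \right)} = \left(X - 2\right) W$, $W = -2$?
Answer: $710$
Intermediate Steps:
$b{\left(X \right)} = 4 - 2 X$ ($b{\left(X \right)} = \left(X - 2\right) \left(-2\right) = \left(-2 + X\right) \left(-2\right) = 4 - 2 X$)
$b{\left(c \right)} w = \left(4 - -6\right) 71 = \left(4 + 6\right) 71 = 10 \cdot 71 = 710$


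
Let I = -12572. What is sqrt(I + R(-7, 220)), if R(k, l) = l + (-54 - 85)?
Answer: I*sqrt(12491) ≈ 111.76*I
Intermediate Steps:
R(k, l) = -139 + l (R(k, l) = l - 139 = -139 + l)
sqrt(I + R(-7, 220)) = sqrt(-12572 + (-139 + 220)) = sqrt(-12572 + 81) = sqrt(-12491) = I*sqrt(12491)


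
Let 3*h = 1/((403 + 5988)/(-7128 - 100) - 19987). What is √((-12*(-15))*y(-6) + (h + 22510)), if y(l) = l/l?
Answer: √35225857334121436182/39401571 ≈ 150.63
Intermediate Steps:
y(l) = 1
h = -7228/433417281 (h = 1/(3*((403 + 5988)/(-7128 - 100) - 19987)) = 1/(3*(6391/(-7228) - 19987)) = 1/(3*(6391*(-1/7228) - 19987)) = 1/(3*(-6391/7228 - 19987)) = 1/(3*(-144472427/7228)) = (⅓)*(-7228/144472427) = -7228/433417281 ≈ -1.6677e-5)
√((-12*(-15))*y(-6) + (h + 22510)) = √(-12*(-15)*1 + (-7228/433417281 + 22510)) = √(180*1 + 9756222988082/433417281) = √(180 + 9756222988082/433417281) = √(9834238098662/433417281) = √35225857334121436182/39401571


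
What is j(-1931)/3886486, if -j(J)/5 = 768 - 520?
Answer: -620/1943243 ≈ -0.00031905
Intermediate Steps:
j(J) = -1240 (j(J) = -5*(768 - 520) = -5*248 = -1240)
j(-1931)/3886486 = -1240/3886486 = -1240*1/3886486 = -620/1943243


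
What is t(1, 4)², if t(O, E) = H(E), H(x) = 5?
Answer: 25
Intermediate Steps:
t(O, E) = 5
t(1, 4)² = 5² = 25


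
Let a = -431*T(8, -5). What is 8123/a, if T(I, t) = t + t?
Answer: 8123/4310 ≈ 1.8847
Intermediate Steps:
T(I, t) = 2*t
a = 4310 (a = -862*(-5) = -431*(-10) = 4310)
8123/a = 8123/4310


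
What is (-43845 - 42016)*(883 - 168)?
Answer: -61390615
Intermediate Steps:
(-43845 - 42016)*(883 - 168) = -85861*715 = -61390615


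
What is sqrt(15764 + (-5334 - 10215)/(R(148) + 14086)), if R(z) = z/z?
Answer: sqrt(3128045382953)/14087 ≈ 125.55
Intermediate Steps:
R(z) = 1
sqrt(15764 + (-5334 - 10215)/(R(148) + 14086)) = sqrt(15764 + (-5334 - 10215)/(1 + 14086)) = sqrt(15764 - 15549/14087) = sqrt(222051919/14087) = sqrt(3128045382953)/14087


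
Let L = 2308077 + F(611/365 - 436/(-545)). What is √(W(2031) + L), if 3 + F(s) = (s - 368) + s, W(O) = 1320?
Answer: 2*√76905162010/365 ≈ 1519.5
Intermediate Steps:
F(s) = -371 + 2*s (F(s) = -3 + ((s - 368) + s) = -3 + ((-368 + s) + s) = -3 + (-368 + 2*s) = -371 + 2*s)
L = 842314496/365 (L = 2308077 + (-371 + 2*(611/365 - 436/(-545))) = 2308077 + (-371 + 2*(611*(1/365) - 436*(-1/545))) = 2308077 + (-371 + 2*(611/365 + ⅘)) = 2308077 + (-371 + 2*(903/365)) = 2308077 + (-371 + 1806/365) = 2308077 - 133609/365 = 842314496/365 ≈ 2.3077e+6)
√(W(2031) + L) = √(1320 + 842314496/365) = √(842796296/365) = 2*√76905162010/365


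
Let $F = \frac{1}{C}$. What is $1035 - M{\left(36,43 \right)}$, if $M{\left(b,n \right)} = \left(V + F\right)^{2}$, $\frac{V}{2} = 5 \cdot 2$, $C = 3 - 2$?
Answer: $594$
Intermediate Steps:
$C = 1$
$F = 1$ ($F = 1^{-1} = 1$)
$V = 20$ ($V = 2 \cdot 5 \cdot 2 = 2 \cdot 10 = 20$)
$M{\left(b,n \right)} = 441$ ($M{\left(b,n \right)} = \left(20 + 1\right)^{2} = 21^{2} = 441$)
$1035 - M{\left(36,43 \right)} = 1035 - 441 = 594$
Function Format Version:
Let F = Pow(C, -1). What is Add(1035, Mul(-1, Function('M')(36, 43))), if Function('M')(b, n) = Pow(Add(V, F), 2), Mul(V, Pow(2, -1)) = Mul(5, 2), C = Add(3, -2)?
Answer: 594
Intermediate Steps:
C = 1
F = 1 (F = Pow(1, -1) = 1)
V = 20 (V = Mul(2, Mul(5, 2)) = Mul(2, 10) = 20)
Function('M')(b, n) = 441 (Function('M')(b, n) = Pow(Add(20, 1), 2) = Pow(21, 2) = 441)
Add(1035, Mul(-1, Function('M')(36, 43))) = Add(1035, Mul(-1, 441)) = Add(1035, -441) = 594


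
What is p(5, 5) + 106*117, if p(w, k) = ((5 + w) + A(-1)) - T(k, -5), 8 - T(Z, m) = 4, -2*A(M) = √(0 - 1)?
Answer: 12408 - I/2 ≈ 12408.0 - 0.5*I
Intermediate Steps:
A(M) = -I/2 (A(M) = -√(0 - 1)/2 = -I/2)
T(Z, m) = 4 (T(Z, m) = 8 - 1*4 = 8 - 4 = 4)
p(w, k) = 1 + w - I/2 (p(w, k) = ((5 + w) - I/2) - 1*4 = (5 + w - I/2) - 4 = 1 + w - I/2)
p(5, 5) + 106*117 = (1 + 5 - I/2) + 106*117 = (6 - I/2) + 12402 = 12408 - I/2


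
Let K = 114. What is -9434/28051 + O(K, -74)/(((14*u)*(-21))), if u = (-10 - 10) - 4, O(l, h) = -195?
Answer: -24012083/65975952 ≈ -0.36395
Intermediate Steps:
u = -24 (u = -20 - 4 = -24)
-9434/28051 + O(K, -74)/(((14*u)*(-21))) = -9434/28051 - 195/((14*(-24))*(-21)) = -9434*1/28051 - 195/((-336*(-21))) = -9434/28051 - 195/7056 = -9434/28051 - 195*1/7056 = -9434/28051 - 65/2352 = -24012083/65975952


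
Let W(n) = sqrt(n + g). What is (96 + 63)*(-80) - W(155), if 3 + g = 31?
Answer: -12720 - sqrt(183) ≈ -12734.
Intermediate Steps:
g = 28 (g = -3 + 31 = 28)
W(n) = sqrt(28 + n) (W(n) = sqrt(n + 28) = sqrt(28 + n))
(96 + 63)*(-80) - W(155) = (96 + 63)*(-80) - sqrt(28 + 155) = 159*(-80) - sqrt(183) = -12720 - sqrt(183)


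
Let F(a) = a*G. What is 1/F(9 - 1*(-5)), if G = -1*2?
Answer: -1/28 ≈ -0.035714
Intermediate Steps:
G = -2
F(a) = -2*a (F(a) = a*(-2) = -2*a)
1/F(9 - 1*(-5)) = 1/(-2*(9 - 1*(-5))) = 1/(-2*(9 + 5)) = 1/(-2*14) = 1/(-28) = -1/28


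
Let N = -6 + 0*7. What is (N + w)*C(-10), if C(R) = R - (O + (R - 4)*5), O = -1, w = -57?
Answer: -3843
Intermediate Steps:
N = -6 (N = -6 + 0 = -6)
C(R) = 21 - 4*R (C(R) = R - (-1 + (R - 4)*5) = R - (-1 + (-4 + R)*5) = R - (-1 + (-20 + 5*R)) = R - (-21 + 5*R) = R + (21 - 5*R) = 21 - 4*R)
(N + w)*C(-10) = (-6 - 57)*(21 - 4*(-10)) = -63*(21 + 40) = -63*61 = -3843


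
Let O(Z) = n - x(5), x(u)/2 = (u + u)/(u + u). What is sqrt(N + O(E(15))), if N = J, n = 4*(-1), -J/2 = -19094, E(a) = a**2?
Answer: sqrt(38182) ≈ 195.40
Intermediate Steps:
x(u) = 2 (x(u) = 2*((u + u)/(u + u)) = 2*((2*u)/((2*u))) = 2*((2*u)*(1/(2*u))) = 2*1 = 2)
J = 38188 (J = -2*(-19094) = 38188)
n = -4
O(Z) = -6 (O(Z) = -4 - 1*2 = -4 - 2 = -6)
N = 38188
sqrt(N + O(E(15))) = sqrt(38188 - 6) = sqrt(38182)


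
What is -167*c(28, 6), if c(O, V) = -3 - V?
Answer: 1503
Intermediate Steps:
-167*c(28, 6) = -167*(-3 - 1*6) = -167*(-3 - 6) = -167*(-9) = 1503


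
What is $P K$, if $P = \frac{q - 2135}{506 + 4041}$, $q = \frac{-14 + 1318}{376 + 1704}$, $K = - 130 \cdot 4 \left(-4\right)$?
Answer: $- \frac{4439496}{4547} \approx -976.36$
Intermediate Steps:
$K = 2080$ ($K = \left(-130\right) \left(-16\right) = 2080$)
$q = \frac{163}{260}$ ($q = \frac{1304}{2080} = 1304 \cdot \frac{1}{2080} = \frac{163}{260} \approx 0.62692$)
$P = - \frac{554937}{1182220}$ ($P = \frac{\frac{163}{260} - 2135}{506 + 4041} = - \frac{554937}{260 \cdot 4547} = \left(- \frac{554937}{260}\right) \frac{1}{4547} = - \frac{554937}{1182220} \approx -0.4694$)
$P K = \left(- \frac{554937}{1182220}\right) 2080 = - \frac{4439496}{4547}$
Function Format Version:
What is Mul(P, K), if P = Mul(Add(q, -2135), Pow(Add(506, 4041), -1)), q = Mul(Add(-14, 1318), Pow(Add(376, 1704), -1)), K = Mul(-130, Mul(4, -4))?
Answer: Rational(-4439496, 4547) ≈ -976.36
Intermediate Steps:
K = 2080 (K = Mul(-130, -16) = 2080)
q = Rational(163, 260) (q = Mul(1304, Pow(2080, -1)) = Mul(1304, Rational(1, 2080)) = Rational(163, 260) ≈ 0.62692)
P = Rational(-554937, 1182220) (P = Mul(Add(Rational(163, 260), -2135), Pow(Add(506, 4041), -1)) = Mul(Rational(-554937, 260), Pow(4547, -1)) = Mul(Rational(-554937, 260), Rational(1, 4547)) = Rational(-554937, 1182220) ≈ -0.46940)
Mul(P, K) = Mul(Rational(-554937, 1182220), 2080) = Rational(-4439496, 4547)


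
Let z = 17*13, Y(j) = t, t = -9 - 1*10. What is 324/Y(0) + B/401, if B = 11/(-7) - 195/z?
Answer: -15466504/906661 ≈ -17.059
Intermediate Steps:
t = -19 (t = -9 - 10 = -19)
Y(j) = -19
z = 221
B = -292/119 (B = 11/(-7) - 195/221 = 11*(-⅐) - 195*1/221 = -11/7 - 15/17 = -292/119 ≈ -2.4538)
324/Y(0) + B/401 = 324/(-19) - 292/119/401 = 324*(-1/19) - 292/119*1/401 = -324/19 - 292/47719 = -15466504/906661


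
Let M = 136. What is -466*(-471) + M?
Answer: 219622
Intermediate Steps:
-466*(-471) + M = -466*(-471) + 136 = 219486 + 136 = 219622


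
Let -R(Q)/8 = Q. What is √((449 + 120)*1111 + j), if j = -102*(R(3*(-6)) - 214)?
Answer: √639299 ≈ 799.56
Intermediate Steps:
R(Q) = -8*Q
j = 7140 (j = -102*(-24*(-6) - 214) = -102*(-8*(-18) - 214) = -102*(144 - 214) = -102*(-70) = 7140)
√((449 + 120)*1111 + j) = √((449 + 120)*1111 + 7140) = √(569*1111 + 7140) = √(632159 + 7140) = √639299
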